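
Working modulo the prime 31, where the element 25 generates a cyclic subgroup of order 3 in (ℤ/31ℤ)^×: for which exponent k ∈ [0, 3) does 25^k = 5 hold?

Successive powers of 25 modulo 31:
  25^0=1  25^1=25  25^2=5
So 25^2 ≡ 5 (mod 31), giving k = 2.

2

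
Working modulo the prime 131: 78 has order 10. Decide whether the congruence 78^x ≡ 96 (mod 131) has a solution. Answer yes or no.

no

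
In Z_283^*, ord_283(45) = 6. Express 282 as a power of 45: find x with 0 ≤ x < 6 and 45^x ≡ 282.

Successive powers of 45 modulo 283:
  45^0=1  45^1=45  45^2=44  45^3=282
So 45^3 ≡ 282 (mod 283), giving x = 3.

3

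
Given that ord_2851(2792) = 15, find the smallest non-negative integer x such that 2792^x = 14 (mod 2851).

11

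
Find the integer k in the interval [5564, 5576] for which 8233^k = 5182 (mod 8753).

5570

Compute 8233^5564 mod 8753 = 3245, then multiply by 8233 repeatedly:
  8233^5564=3245  8233^5565=1929  8233^5566=3515  8233^5567=1577  8233^5568=2742
  8233^5569=899  8233^5570=5182
Found 5182 at exponent 5570.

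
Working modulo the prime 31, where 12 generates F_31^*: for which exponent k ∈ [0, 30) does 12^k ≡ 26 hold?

5

Successive powers of 12 modulo 31:
  12^0=1  12^1=12  12^2=20  12^3=23  12^4=28  12^5=26
So 12^5 ≡ 26 (mod 31), giving k = 5.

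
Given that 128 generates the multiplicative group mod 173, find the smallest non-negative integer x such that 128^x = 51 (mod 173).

88

Baby-step giant-step with m = ceil(sqrt(172)) = 14.
Baby table (128^j mod 173 for j=0..13):
  0:1  1:128  2:122  3:46  4:6  5:76  6:40  7:103
  8:36  9:110  10:67  11:99  12:43  13:141
Giant step factor: 128^(-14) ≡ 34 (mod 173).
Scan 51·34^i mod 173 for i = 0, 1, …:
  i=0: 51   i=1: 4   i=2: 136   i=3: 126
  i=4: 132   i=5: 163   i=6: 6
Match at i=6, j=4: x = 6·14 + 4 = 88.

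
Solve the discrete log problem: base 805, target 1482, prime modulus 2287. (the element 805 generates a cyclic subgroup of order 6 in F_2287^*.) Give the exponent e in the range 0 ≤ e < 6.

Successive powers of 805 modulo 2287:
  805^0=1  805^1=805  805^2=804  805^3=2286  805^4=1482
So 805^4 ≡ 1482 (mod 2287), giving e = 4.

4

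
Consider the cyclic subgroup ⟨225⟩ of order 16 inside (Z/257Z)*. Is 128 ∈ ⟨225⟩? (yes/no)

128 ∈ ⟨225⟩ iff 128^16 ≡ 1 (mod 257), since |⟨225⟩| = 16.
128^16 mod 257 = 1.
Since 1 = 1, 128 lies in the subgroup.

yes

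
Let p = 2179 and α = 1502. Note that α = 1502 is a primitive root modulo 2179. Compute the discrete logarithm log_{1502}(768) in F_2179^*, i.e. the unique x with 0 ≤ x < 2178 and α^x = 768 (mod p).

Baby-step giant-step with m = ceil(sqrt(2178)) = 47.
Baby table (1502^j mod 2179 for j=0..46):
  0:1  1:1502  2:739  3:867  4:1371  5:87  6:2113  7:1102
  8:1343  9:1611  10:1032  11:795  12:2177  13:1354  14:701  15:445
  16:1616  17:2005  18:132  19:2154  20:1672  21:1136  22:115  23:589
  24:4  25:1650  26:777  27:1289  28:1126  29:348  30:1915  31:50
  32:1014  33:2086  34:1949  35:1001  36:2171  37:1058  38:625  39:1780
  40:2106  41:1483  42:528  43:2079  44:151  45:186  46:460
Giant step factor: 1502^(-47) ≡ 911 (mod 2179).
Scan 768·911^i mod 2179 for i = 0, 1, …:
  i=0: 768   i=1: 189   i=2: 38   i=3: 1933
  i=4: 331   i=5: 839   i=6: 1679   i=7: 2090
  i=8: 1723   i=9: 773     …   i=17: 971
  i=18: 2086
Match at i=18, j=33: x = 18·47 + 33 = 879.

879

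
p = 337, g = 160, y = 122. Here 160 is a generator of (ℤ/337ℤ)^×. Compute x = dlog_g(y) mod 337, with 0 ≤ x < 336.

183

Baby-step giant-step with m = ceil(sqrt(336)) = 19.
Baby table (160^j mod 337 for j=0..18):
  0:1  1:160  2:325  3:102  4:144  5:124  6:294  7:197
  8:179  9:332  10:211  11:60  12:164  13:291  14:54  15:215
  16:26  17:116  18:25
Giant step factor: 160^(-19) ≡ 314 (mod 337).
Scan 122·314^i mod 337 for i = 0, 1, …:
  i=0: 122   i=1: 227   i=2: 171   i=3: 111
  i=4: 143   i=5: 81   i=6: 159   i=7: 50
  i=8: 198   i=9: 164
Match at i=9, j=12: x = 9·19 + 12 = 183.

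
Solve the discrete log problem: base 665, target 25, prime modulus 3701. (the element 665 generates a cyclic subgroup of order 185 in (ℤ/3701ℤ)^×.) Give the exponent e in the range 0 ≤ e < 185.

Baby-step giant-step with m = ceil(sqrt(185)) = 14.
Baby table (665^j mod 3701 for j=0..13):
  0:1  1:665  2:1806  3:1866  4:1055  5:2086  6:3016  7:3399
  8:2725  9:2336  10:2721  11:3377  12:2899  13:3315
Giant step factor: 665^(-14) ≡ 2020 (mod 3701).
Scan 25·2020^i mod 3701 for i = 0, 1, …:
  i=0: 25   i=1: 2387   i=2: 3038   i=3: 502
  i=4: 3667   i=5: 1639   i=6: 2086
Match at i=6, j=5: e = 6·14 + 5 = 89.

89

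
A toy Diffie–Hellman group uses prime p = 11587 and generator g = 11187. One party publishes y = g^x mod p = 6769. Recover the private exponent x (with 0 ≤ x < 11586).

1863

Baby-step giant-step with m = ceil(sqrt(11586)) = 108.
Baby table (11187^j mod 11587 for j=0..107):
  0:1  1:11187  2:9369  3:6588  4:6636  5:10610  6:8429  7:217
  8:5896  9:5348  10:4395  11:3224  12:8144  13:9934  14:741  15:4862
  16:1816  17:3581  18:4388  19:6024  20:496  21:10166  22:637  23:114
  24:748  25:2062  26:9464  27:3349  28:4492  29:10772  30:1564  31:98
  32:7148  33:2789  34:8339  35:1456  36:8537  37:3365  38:9679  39:10045
  40:2689  41:1991  42:3103  43:10196  44:224  45:3096  46:1409  47:4163
  48:3328  49:1305  50:11002  51:2260  52:11373  53:4491  54:11172  55:3782
  56:5097  57:512  58:3766  59:11497  60:1239  61:2641  62:9604  63:5284
  64:6821  65:6132  66:3644  67:2362  68:5334  69:9995  70:11102  71:8608
  72:9726  73:2832  74:2726  75:10365  76:2146  77:10625  78:2429  79:1708
  80:433  81:605  82:1327  83:2202  84:11399  85:5678  86:11439  87:1265
  88:3828  89:9871  90:2767  91:5552  92:3904  93:2645  94:8004  95:7999
  96:9999  97:9502  98:11323  99:1317  100:6202  101:10405  102:9320  103:3014
  104:11035  105:647  106:7701  107:1742
Giant step factor: 11187^(-108) ≡ 22 (mod 11587).
Scan 6769·22^i mod 11587 for i = 0, 1, …:
  i=0: 6769   i=1: 9874   i=2: 8662   i=3: 5172
  i=4: 9501   i=5: 456   i=6: 10032   i=7: 551
  i=8: 535   i=9: 183     …   i=16: 3839
  i=17: 3349
Match at i=17, j=27: x = 17·108 + 27 = 1863.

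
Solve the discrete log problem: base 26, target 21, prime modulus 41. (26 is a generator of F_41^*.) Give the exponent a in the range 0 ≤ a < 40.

22

Successive powers of 26 modulo 41:
  26^0=1  26^1=26  26^2=20  26^3=28  26^4=31  26^5=27
  26^6=5  26^7=7  26^8=18  26^9=17  26^10=32  26^11=12
  26^12=25  26^13=35  26^14=8  26^15=3  26^16=37  26^17=19
  26^18=2  26^19=11  26^20=40  26^21=15  26^22=21
So 26^22 ≡ 21 (mod 41), giving a = 22.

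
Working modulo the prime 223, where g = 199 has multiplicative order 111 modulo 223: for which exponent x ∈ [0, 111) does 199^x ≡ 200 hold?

28

Successive powers of 199 modulo 223:
  199^0=1  199^1=199  199^2=130  199^3=2  199^4=175  199^5=37
  199^6=4  199^7=127  199^8=74  199^9=8  199^10=31  199^11=148
  199^12=16  199^13=62  199^14=73  199^15=32  199^16=124  199^17=146
  199^18=64  199^19=25  199^20=69  199^21=128  199^22=50  199^23=138
  199^24=33  199^25=100  199^26=53  199^27=66  199^28=200
So 199^28 ≡ 200 (mod 223), giving x = 28.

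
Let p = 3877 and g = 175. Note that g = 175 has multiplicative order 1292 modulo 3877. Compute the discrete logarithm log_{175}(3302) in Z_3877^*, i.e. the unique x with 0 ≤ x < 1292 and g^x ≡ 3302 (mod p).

Baby-step giant-step with m = ceil(sqrt(1292)) = 36.
Baby table (175^j mod 3877 for j=0..35):
  0:1  1:175  2:3486  3:1361  4:1678  5:2875  6:2992  7:205
  8:982  9:1262  10:3738  11:2814  12:71  13:794  14:3255  15:3583
  16:2828  17:2521  18:3074  19:2924  20:3813  21:431  22:1762  23:2067
  24:1164  25:2096  26:2362  27:2388  28:3061  29:649  30:1142  31:2123
  32:3210  33:3462  34:1038  35:3308
Giant step factor: 175^(-36) ≡ 2433 (mod 3877).
Scan 3302·2433^i mod 3877 for i = 0, 1, …:
  i=0: 3302   i=1: 622   i=2: 1296   i=3: 1167
  i=4: 1347   i=5: 1186   i=6: 1050   i=7: 3584
  i=8: 499   i=9: 566     …   i=18: 1823
  i=19: 71
Match at i=19, j=12: x = 19·36 + 12 = 696.

696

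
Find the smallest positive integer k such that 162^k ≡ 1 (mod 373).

The order of 162 must divide p − 1 = 372 = 2^2 · 3 · 31.
Divisors: 1, 2, 3, 4, 6, 12, 31, 62, 93, 124, 186, 372.
Check each in increasing order: 162^1 ≡ 162;  162^2 ≡ 134;  162^3 ≡ 74;  162^4 ≡ 52;  162^6 ≡ 254;  162^12 ≡ 360;  162^31 ≡ 173;  162^62 ≡ 89;  162^93 ≡ 104;  162^124 ≡ 88;  162^186 ≡ 372;  162^372 ≡ 1.
Smallest exponent giving 1 is 372.

372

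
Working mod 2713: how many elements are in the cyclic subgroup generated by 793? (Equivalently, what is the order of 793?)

2712

The order of 793 must divide p − 1 = 2712 = 2^3 · 3 · 113.
Divisors: 1, 2, 3, 4, 6, 8, 12, 24, 113, 226, 339, 452, 678, 904, 1356, 2712.
Check each in increasing order: 793^1 ≡ 793;  793^2 ≡ 2146;  793^3 ≡ 727;  793^4 ≡ 1355;  793^6 ≡ 2207;  793^8 ≡ 2037;  793^12 ≡ 1014;  793^24 ≡ 2682;  793^113 ≡ 1065;  793^226 ≡ 191;  793^339 ≡ 2653;  793^452 ≡ 1212;  793^678 ≡ 887;  793^904 ≡ 1211;  793^1356 ≡ 2712;  793^2712 ≡ 1.
Smallest exponent giving 1 is 2712.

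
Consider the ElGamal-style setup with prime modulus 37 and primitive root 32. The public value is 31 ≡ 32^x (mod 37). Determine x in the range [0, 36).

Successive powers of 32 modulo 37:
  32^0=1  32^1=32  32^2=25  32^3=23  32^4=33  32^5=20
  32^6=11  32^7=19  32^8=16  32^9=31
So 32^9 ≡ 31 (mod 37), giving x = 9.

9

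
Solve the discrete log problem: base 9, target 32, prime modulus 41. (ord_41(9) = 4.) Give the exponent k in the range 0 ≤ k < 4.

3

Successive powers of 9 modulo 41:
  9^0=1  9^1=9  9^2=40  9^3=32
So 9^3 ≡ 32 (mod 41), giving k = 3.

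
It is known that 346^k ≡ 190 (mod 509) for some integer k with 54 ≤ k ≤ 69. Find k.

Compute 346^54 mod 509 = 102, then multiply by 346 repeatedly:
  346^54=102  346^55=171  346^56=122  346^57=474  346^58=106
  346^59=28  346^60=17  346^61=283  346^62=190
Found 190 at exponent 62.

62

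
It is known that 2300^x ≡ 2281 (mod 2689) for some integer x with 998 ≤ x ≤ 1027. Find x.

1021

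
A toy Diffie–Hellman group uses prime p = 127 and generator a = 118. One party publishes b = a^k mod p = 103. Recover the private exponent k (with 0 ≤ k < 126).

14

Baby-step giant-step with m = ceil(sqrt(126)) = 12.
Baby table (118^j mod 127 for j=0..11):
  0:1  1:118  2:81  3:33  4:84  5:6  6:73  7:105
  8:71  9:123  10:36  11:57
Giant step factor: 118^(-12) ≡ 76 (mod 127).
Scan 103·76^i mod 127 for i = 0, 1, …:
  i=0: 103   i=1: 81
Match at i=1, j=2: k = 1·12 + 2 = 14.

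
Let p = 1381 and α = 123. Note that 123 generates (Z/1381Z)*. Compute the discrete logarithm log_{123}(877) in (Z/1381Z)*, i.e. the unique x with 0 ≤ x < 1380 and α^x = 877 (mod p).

1223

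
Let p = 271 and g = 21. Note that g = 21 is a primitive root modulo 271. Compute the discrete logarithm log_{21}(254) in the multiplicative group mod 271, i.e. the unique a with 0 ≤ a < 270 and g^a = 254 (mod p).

Baby-step giant-step with m = ceil(sqrt(270)) = 17.
Baby table (21^j mod 271 for j=0..16):
  0:1  1:21  2:170  3:47  4:174  5:131  6:41  7:48
  8:195  9:30  10:88  11:222  12:55  13:71  14:136  15:146
  16:85
Giant step factor: 21^(-17) ≡ 75 (mod 271).
Scan 254·75^i mod 271 for i = 0, 1, …:
  i=0: 254   i=1: 80   i=2: 38   i=3: 140
  i=4: 202   i=5: 245   i=6: 218   i=7: 90
  i=8: 246   i=9: 22   i=10: 24   i=11: 174
Match at i=11, j=4: a = 11·17 + 4 = 191.

191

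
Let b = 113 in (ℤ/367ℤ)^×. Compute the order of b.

183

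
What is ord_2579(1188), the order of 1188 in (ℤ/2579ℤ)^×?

2578

The order of 1188 must divide p − 1 = 2578 = 2 · 1289.
Divisors: 1, 2, 1289, 2578.
Check each in increasing order: 1188^1 ≡ 1188;  1188^2 ≡ 631;  1188^1289 ≡ 2578;  1188^2578 ≡ 1.
Smallest exponent giving 1 is 2578.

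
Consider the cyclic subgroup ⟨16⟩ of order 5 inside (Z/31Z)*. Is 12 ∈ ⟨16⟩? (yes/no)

no

⟨16⟩ has order 5; its elements mod 31 are {1, 2, 4, 8, 16}.
12 is not in this set.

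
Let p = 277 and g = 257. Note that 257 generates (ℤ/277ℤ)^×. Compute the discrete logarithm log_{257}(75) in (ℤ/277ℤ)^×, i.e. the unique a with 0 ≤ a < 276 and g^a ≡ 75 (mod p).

10

Successive powers of 257 modulo 277:
  257^0=1  257^1=257  257^2=123  257^3=33  257^4=171  257^5=181
  257^6=258  257^7=103  257^8=156  257^9=204  257^10=75
So 257^10 ≡ 75 (mod 277), giving a = 10.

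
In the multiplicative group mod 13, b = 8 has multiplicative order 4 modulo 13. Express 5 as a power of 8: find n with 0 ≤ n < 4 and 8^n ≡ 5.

3

Successive powers of 8 modulo 13:
  8^0=1  8^1=8  8^2=12  8^3=5
So 8^3 ≡ 5 (mod 13), giving n = 3.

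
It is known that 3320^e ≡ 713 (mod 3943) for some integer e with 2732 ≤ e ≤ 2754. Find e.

2738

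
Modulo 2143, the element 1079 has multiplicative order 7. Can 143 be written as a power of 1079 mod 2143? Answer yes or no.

yes

143 ∈ ⟨1079⟩ iff 143^7 ≡ 1 (mod 2143), since |⟨1079⟩| = 7.
143^7 mod 2143 = 1.
Since 1 = 1, 143 lies in the subgroup.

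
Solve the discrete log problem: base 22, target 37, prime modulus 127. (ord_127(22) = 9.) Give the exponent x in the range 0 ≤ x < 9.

Successive powers of 22 modulo 127:
  22^0=1  22^1=22  22^2=103  22^3=107  22^4=68  22^5=99
  22^6=19  22^7=37
So 22^7 ≡ 37 (mod 127), giving x = 7.

7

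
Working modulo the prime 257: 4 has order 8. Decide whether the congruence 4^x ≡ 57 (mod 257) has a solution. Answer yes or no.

57 ∈ ⟨4⟩ iff 57^8 ≡ 1 (mod 257), since |⟨4⟩| = 8.
57^8 mod 257 = 32.
Since 32 ≠ 1, 57 does not lie in the subgroup.

no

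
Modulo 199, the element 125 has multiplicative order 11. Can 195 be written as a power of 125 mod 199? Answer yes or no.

no

⟨125⟩ has order 11; its elements mod 199 are {1, 18, 61, 62, 63, 103, 114, 121, 125, 139, 188}.
195 is not in this set.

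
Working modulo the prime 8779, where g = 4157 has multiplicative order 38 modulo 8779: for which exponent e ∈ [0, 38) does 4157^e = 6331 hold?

Successive powers of 4157 modulo 8779:
  4157^0=1  4157^1=4157  4157^2=3577  4157^3=6742  4157^4=3926  4157^5=221
  4157^6=5681  4157^7=407  4157^8=6331
So 4157^8 ≡ 6331 (mod 8779), giving e = 8.

8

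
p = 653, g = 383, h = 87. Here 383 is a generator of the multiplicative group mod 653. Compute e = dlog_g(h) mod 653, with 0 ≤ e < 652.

Baby-step giant-step with m = ceil(sqrt(652)) = 26.
Baby table (383^j mod 653 for j=0..25):
  0:1  1:383  2:417  3:379  4:191  5:17  6:634  7:559
  8:566  9:635  10:289  11:330  12:361  13:480  14:347  15:342
  16:386  17:260  18:324  19:22  20:590  21:32  22:502  23:284
  24:374  25:235
Giant step factor: 383^(-26) ≡ 647 (mod 653).
Scan 87·647^i mod 653 for i = 0, 1, …:
  i=0: 87   i=1: 131   i=2: 520   i=3: 145
  i=4: 436   i=5: 649   i=6: 24   i=7: 509
  i=8: 211   i=9: 40   i=10: 413   i=11: 134
  i=12: 502
Match at i=12, j=22: e = 12·26 + 22 = 334.

334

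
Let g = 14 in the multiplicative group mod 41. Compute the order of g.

8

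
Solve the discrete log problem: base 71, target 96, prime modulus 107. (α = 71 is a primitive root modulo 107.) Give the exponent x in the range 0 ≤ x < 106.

33

Baby-step giant-step with m = ceil(sqrt(106)) = 11.
Baby table (71^j mod 107 for j=0..10):
  0:1  1:71  2:12  3:103  4:37  5:59  6:16  7:66
  8:85  9:43  10:57
Giant step factor: 71^(-11) ≡ 45 (mod 107).
Scan 96·45^i mod 107 for i = 0, 1, …:
  i=0: 96   i=1: 40   i=2: 88   i=3: 1
Match at i=3, j=0: x = 3·11 + 0 = 33.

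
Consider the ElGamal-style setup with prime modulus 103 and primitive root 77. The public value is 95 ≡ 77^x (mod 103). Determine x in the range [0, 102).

75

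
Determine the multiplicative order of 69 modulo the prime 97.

The order of 69 must divide p − 1 = 96 = 2^5 · 3.
Divisors: 1, 2, 3, 4, 6, 8, 12, 16, 24, 32, 48, 96.
Check each in increasing order: 69^1 ≡ 69;  69^2 ≡ 8;  69^3 ≡ 67;  69^4 ≡ 64;  69^6 ≡ 27;  69^8 ≡ 22;  69^12 ≡ 50;  69^16 ≡ 96;  69^24 ≡ 75;  69^32 ≡ 1.
Smallest exponent giving 1 is 32.

32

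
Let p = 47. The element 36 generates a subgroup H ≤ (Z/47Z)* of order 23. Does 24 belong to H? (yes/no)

yes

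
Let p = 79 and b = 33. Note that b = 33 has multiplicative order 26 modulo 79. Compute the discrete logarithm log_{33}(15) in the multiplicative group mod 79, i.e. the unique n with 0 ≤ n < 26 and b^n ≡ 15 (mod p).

19

Successive powers of 33 modulo 79:
  33^0=1  33^1=33  33^2=62  33^3=71  33^4=52  33^5=57
  33^6=64  33^7=58  33^8=18  33^9=41  33^10=10  33^11=14
  33^12=67  33^13=78  33^14=46  33^15=17  33^16=8  33^17=27
  33^18=22  33^19=15
So 33^19 ≡ 15 (mod 79), giving n = 19.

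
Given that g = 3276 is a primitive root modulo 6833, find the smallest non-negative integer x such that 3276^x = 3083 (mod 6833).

Baby-step giant-step with m = ceil(sqrt(6832)) = 83.
Baby table (3276^j mod 6833 for j=0..82):
  0:1  1:3276  2:4366  3:1547  4:4719  5:3198  6:1659  7:2649
  8:214  9:4098  10:5036  11:3074  12:5415  13:1072  14:6543  15:6580
  16:4798  17:2348  18:4923  19:1868  20:4033  21:3919  22:6270  23:522
  24:1822  25:3663  26:1240  27:3438  28:2104  29:5040  30:2512  31:2380
  32:427  33:4920  34:5706  35:4601  36:6111  37:5779  38:4594  39:3678
  40:2549  41:598  42:4810  43:662  44:2651  45:6766  46:5997  47:1297
  48:5679  49:4978  50:4390  51:5008  52:175  53:6161  54:5587  55:4238
  56:5865  57:6177  58:3339  59:5764  60:3285  61:6518  62:6676  63:4976
  64:4671  65:3109  66:3914  67:3556  68:6024  69:920  70:567  71:5749
  72:1976  73:2525  74:3970  75:2521  76:4532  77:5556  78:5177  79:346
  80:6051  81:543  82:2288
Giant step factor: 3276^(-83) ≡ 2707 (mod 6833).
Scan 3083·2707^i mod 6833 for i = 0, 1, …:
  i=0: 3083   i=1: 2588   i=2: 1891   i=3: 1020
  i=4: 608   i=5: 5936   i=6: 4369   i=7: 5793
  i=8: 6749   i=9: 4934     …   i=79: 1030
  i=80: 346
Match at i=80, j=79: x = 80·83 + 79 = 6719.

6719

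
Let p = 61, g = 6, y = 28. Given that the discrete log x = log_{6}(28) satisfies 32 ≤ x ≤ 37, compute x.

33

Compute 6^32 mod 61 = 25, then multiply by 6 repeatedly:
  6^32=25  6^33=28
Found 28 at exponent 33.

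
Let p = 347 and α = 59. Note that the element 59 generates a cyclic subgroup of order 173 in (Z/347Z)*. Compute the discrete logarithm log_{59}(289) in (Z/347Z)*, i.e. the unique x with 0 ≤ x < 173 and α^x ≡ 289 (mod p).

107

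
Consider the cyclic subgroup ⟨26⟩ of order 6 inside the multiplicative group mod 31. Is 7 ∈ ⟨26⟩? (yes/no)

⟨26⟩ has order 6; its elements mod 31 are {1, 5, 6, 25, 26, 30}.
7 is not in this set.

no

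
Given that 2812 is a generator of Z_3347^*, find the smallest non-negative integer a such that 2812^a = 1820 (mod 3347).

Baby-step giant-step with m = ceil(sqrt(3346)) = 58.
Baby table (2812^j mod 3347 for j=0..57):
  0:1  1:2812  2:1730  3:1569  4:682  5:3300  6:1716  7:2365
  8:3238  9:1416  10:2209  11:3023  12:2643  13:1776  14:388  15:3281
  16:1840  17:2965  18:203  19:1846  20:3102  21:542  22:1219  23:500
  24:260  25:1474  26:1302  27:2953  28:3276  29:1168  30:1009  31:2399
  32:1783  33:3337  34:2003  35:2782  36:1045  37:3221  38:470  39:2922
  40:3126  41:1090  42:2575  43:1339  44:3240  45:346  46:2322  47:2814
  48:660  49:1682  50:473  51:1317  52:1622  53:2450  54:1274  55:1198
  56:1694  57:747
Giant step factor: 2812^(-58) ≡ 1572 (mod 3347).
Scan 1820·1572^i mod 3347 for i = 0, 1, …:
  i=0: 1820   i=1: 2702   i=2: 201   i=3: 1354
  i=4: 3143   i=5: 624   i=6: 257   i=7: 2364
  i=8: 1038   i=9: 1747     …   i=43: 1994
  i=44: 1776
Match at i=44, j=13: a = 44·58 + 13 = 2565.

2565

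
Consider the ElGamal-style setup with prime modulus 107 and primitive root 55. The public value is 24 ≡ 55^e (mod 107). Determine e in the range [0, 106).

Baby-step giant-step with m = ceil(sqrt(106)) = 11.
Baby table (55^j mod 107 for j=0..10):
  0:1  1:55  2:29  3:97  4:92  5:31  6:100  7:43
  8:11  9:70  10:105
Giant step factor: 55^(-11) ≡ 71 (mod 107).
Scan 24·71^i mod 107 for i = 0, 1, …:
  i=0: 24   i=1: 99   i=2: 74   i=3: 11
Match at i=3, j=8: e = 3·11 + 8 = 41.

41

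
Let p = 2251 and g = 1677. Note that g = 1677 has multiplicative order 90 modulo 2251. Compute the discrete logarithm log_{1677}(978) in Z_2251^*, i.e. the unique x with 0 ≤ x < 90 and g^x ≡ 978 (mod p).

19

Successive powers of 1677 modulo 2251:
  1677^0=1  1677^1=1677  1677^2=830  1677^3=792  1677^4=94  1677^5=68
  1677^6=1486  1677^7=165  1677^8=2083  1677^9=1890  1677^10=122  1677^11=2004
  1677^12=2216  1677^13=2082  1677^14=213  1677^15=1543  1677^16=1212  1677^17=2122
  1677^18=2014  1677^19=978
So 1677^19 ≡ 978 (mod 2251), giving x = 19.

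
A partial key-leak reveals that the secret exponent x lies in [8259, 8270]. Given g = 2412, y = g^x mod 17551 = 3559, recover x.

Compute 2412^8259 mod 17551 = 1438, then multiply by 2412 repeatedly:
  2412^8259=1438  2412^8260=10909  2412^8261=3559
Found 3559 at exponent 8261.

8261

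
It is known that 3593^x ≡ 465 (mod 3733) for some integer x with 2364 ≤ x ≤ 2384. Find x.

2384

Compute 3593^2364 mod 3733 = 1320, then multiply by 3593 repeatedly:
  3593^2364=1320  3593^2365=1850  3593^2366=2310  3593^2367=1371  3593^2368=2176
  3593^2369=1466  3593^2370=75  3593^2371=699  3593^2372=2931  3593^2373=290
  3593^2374=463  3593^2375=2374  3593^2376=3610  3593^2377=2288  3593^2378=718
  3593^2379=271  3593^2380=3123  3593^2381=3274  3593^2382=799  3593^2383=130
  3593^2384=465
Found 465 at exponent 2384.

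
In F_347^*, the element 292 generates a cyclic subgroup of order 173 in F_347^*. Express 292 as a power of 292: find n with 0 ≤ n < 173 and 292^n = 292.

1

Baby-step giant-step with m = ceil(sqrt(173)) = 14.
Baby table (292^j mod 347 for j=0..13):
  0:1  1:292  2:249  3:185  4:235  5:261  6:219  7:100
  8:52  9:263  10:109  11:251  12:75  13:39
Giant step factor: 292^(-14) ≡ 11 (mod 347).
Scan 292·11^i mod 347 for i = 0, 1, …:
  i=0: 292
Match at i=0, j=1: n = 0·14 + 1 = 1.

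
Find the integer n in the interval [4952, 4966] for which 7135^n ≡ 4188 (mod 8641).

4957

Compute 7135^4952 mod 8641 = 8329, then multiply by 7135 repeatedly:
  7135^4952=8329  7135^4953=3258  7135^4954=1540  7135^4955=5189  7135^4956=5471
  7135^4957=4188
Found 4188 at exponent 4957.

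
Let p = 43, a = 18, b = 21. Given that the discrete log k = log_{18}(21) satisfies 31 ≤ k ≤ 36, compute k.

36

Compute 18^31 mod 43 = 26, then multiply by 18 repeatedly:
  18^31=26  18^32=38  18^33=39  18^34=14  18^35=37
  18^36=21
Found 21 at exponent 36.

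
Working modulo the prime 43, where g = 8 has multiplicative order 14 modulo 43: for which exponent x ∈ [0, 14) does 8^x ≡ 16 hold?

6

Successive powers of 8 modulo 43:
  8^0=1  8^1=8  8^2=21  8^3=39  8^4=11  8^5=2
  8^6=16
So 8^6 ≡ 16 (mod 43), giving x = 6.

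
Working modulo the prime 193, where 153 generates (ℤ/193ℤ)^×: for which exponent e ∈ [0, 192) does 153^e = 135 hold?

91

Baby-step giant-step with m = ceil(sqrt(192)) = 14.
Baby table (153^j mod 193 for j=0..13):
  0:1  1:153  2:56  3:76  4:48  5:10  6:179  7:174
  8:181  9:94  10:100  11:53  12:3  13:73
Giant step factor: 153^(-14) ≡ 54 (mod 193).
Scan 135·54^i mod 193 for i = 0, 1, …:
  i=0: 135   i=1: 149   i=2: 133   i=3: 41
  i=4: 91   i=5: 89   i=6: 174
Match at i=6, j=7: e = 6·14 + 7 = 91.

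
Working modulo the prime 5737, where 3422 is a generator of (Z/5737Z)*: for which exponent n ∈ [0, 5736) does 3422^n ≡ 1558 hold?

3756

Baby-step giant-step with m = ceil(sqrt(5736)) = 76.
Baby table (3422^j mod 5737 for j=0..75):
  0:1  1:3422  2:867  3:845  4:142  5:4016  6:2637  7:5250
  8:2953  9:2309  10:1549  11:5427  12:525  13:869  14:1952  15:1876
  16:5706  17:2921  18:1808  19:2490  20:1335  21:1718  22:4308  23:3623
  24:249  25:3002  26:3614  27:3873  28:936  29:1746  30:2595  31:4951
  32:961  33:1241  34:1322  35:3128  36:4511  37:4112  38:4140  39:2427
  40:3755  41:4467  42:2706  43:414  44:5406  45:3244  46:5610  47:1418
  48:4631  49:1688  50:4914  51:561  52:3584  53:4479  54:3611  55:5081
  56:4072  57:4948  58:2169  59:4377  60:4524  61:2702  62:3937  63:1938
  64:5601  65:5042  66:2565  67:5557  68:3636  69:4576  70:2799  71:3125
  72:5719  73:1511  74:1605  75:2001
Giant step factor: 3422^(-76) ≡ 2561 (mod 5737).
Scan 1558·2561^i mod 5737 for i = 0, 1, …:
  i=0: 1558   i=1: 2823   i=2: 1083   i=3: 2592
  i=4: 403   i=5: 5160   i=6: 2449   i=7: 1348
  i=8: 4291   i=9: 2896     …   i=48: 4857
  i=49: 961
Match at i=49, j=32: n = 49·76 + 32 = 3756.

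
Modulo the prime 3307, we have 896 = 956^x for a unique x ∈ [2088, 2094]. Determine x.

2093

Compute 956^2088 mod 3307 = 144, then multiply by 956 repeatedly:
  956^2088=144  956^2089=2077  956^2090=1412  956^2091=616  956^2092=250
  956^2093=896
Found 896 at exponent 2093.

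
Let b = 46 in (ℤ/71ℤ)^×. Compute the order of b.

10

The order of 46 must divide p − 1 = 70 = 2 · 5 · 7.
Divisors: 1, 2, 5, 7, 10, 14, 35, 70.
Check each in increasing order: 46^1 ≡ 46;  46^2 ≡ 57;  46^5 ≡ 70;  46^7 ≡ 14;  46^10 ≡ 1.
Smallest exponent giving 1 is 10.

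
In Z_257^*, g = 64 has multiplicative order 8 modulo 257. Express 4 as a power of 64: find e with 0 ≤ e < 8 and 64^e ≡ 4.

3

Successive powers of 64 modulo 257:
  64^0=1  64^1=64  64^2=241  64^3=4
So 64^3 ≡ 4 (mod 257), giving e = 3.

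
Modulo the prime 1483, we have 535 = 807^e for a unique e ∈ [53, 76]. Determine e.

Compute 807^53 mod 1483 = 1010, then multiply by 807 repeatedly:
  807^53=1010  807^54=903  807^55=568  807^56=129  807^57=293
  807^58=654  807^59=1313  807^60=729  807^61=1035  807^62=316
  807^63=1419  807^64=257  807^65=1262  807^66=1096  807^67=604
  807^68=1004  807^69=510  807^70=779  807^71=1344  807^72=535
Found 535 at exponent 72.

72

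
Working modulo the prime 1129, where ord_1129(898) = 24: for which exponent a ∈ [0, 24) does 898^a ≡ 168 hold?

18

Successive powers of 898 modulo 1129:
  898^0=1  898^1=898  898^2=298  898^3=31  898^4=742  898^5=206
  898^6=961  898^7=422  898^8=741  898^9=437  898^10=663  898^11=391
  898^12=1128  898^13=231  898^14=831  898^15=1098  898^16=387  898^17=923
  898^18=168
So 898^18 ≡ 168 (mod 1129), giving a = 18.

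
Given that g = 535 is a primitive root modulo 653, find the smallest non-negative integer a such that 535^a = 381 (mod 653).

Baby-step giant-step with m = ceil(sqrt(652)) = 26.
Baby table (535^j mod 653 for j=0..25):
  0:1  1:535  2:211  3:569  4:117  5:560  6:526  7:620
  8:629  9:220  10:160  11:57  12:457  13:273  14:436  15:139
  16:576  17:597  18:78  19:591  20:133  21:631  22:637  23:582
  24:542  25:38
Giant step factor: 535^(-26) ≡ 638 (mod 653).
Scan 381·638^i mod 653 for i = 0, 1, …:
  i=0: 381   i=1: 162   i=2: 182   i=3: 535
Match at i=3, j=1: a = 3·26 + 1 = 79.

79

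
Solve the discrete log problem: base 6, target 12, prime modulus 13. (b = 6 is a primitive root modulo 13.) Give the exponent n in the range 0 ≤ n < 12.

Successive powers of 6 modulo 13:
  6^0=1  6^1=6  6^2=10  6^3=8  6^4=9  6^5=2
  6^6=12
So 6^6 ≡ 12 (mod 13), giving n = 6.

6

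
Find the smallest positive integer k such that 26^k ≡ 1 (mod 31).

The order of 26 must divide p − 1 = 30 = 2 · 3 · 5.
Divisors: 1, 2, 3, 5, 6, 10, 15, 30.
Check each in increasing order: 26^1 ≡ 26;  26^2 ≡ 25;  26^3 ≡ 30;  26^5 ≡ 6;  26^6 ≡ 1.
Smallest exponent giving 1 is 6.

6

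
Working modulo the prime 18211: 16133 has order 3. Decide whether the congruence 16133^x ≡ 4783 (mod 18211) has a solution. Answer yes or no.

no

⟨16133⟩ has order 3; its elements mod 18211 are {1, 2077, 16133}.
4783 is not in this set.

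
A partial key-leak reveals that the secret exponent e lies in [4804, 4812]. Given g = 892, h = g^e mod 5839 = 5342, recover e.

Compute 892^4804 mod 5839 = 5342, then multiply by 892 repeatedly:
  892^4804=5342
Found 5342 at exponent 4804.

4804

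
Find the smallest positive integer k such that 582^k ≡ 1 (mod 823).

822

The order of 582 must divide p − 1 = 822 = 2 · 3 · 137.
Divisors: 1, 2, 3, 6, 137, 274, 411, 822.
Check each in increasing order: 582^1 ≡ 582;  582^2 ≡ 471;  582^3 ≡ 63;  582^6 ≡ 677;  582^137 ≡ 649;  582^274 ≡ 648;  582^411 ≡ 822;  582^822 ≡ 1.
Smallest exponent giving 1 is 822.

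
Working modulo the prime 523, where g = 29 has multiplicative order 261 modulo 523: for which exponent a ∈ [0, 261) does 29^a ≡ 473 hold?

Baby-step giant-step with m = ceil(sqrt(261)) = 17.
Baby table (29^j mod 523 for j=0..16):
  0:1  1:29  2:318  3:331  4:185  5:135  6:254  7:44
  8:230  9:394  10:443  11:295  12:187  13:193  14:367  15:183
  16:77
Giant step factor: 29^(-17) ≡ 319 (mod 523).
Scan 473·319^i mod 523 for i = 0, 1, …:
  i=0: 473   i=1: 263   i=2: 217   i=3: 187
Match at i=3, j=12: a = 3·17 + 12 = 63.

63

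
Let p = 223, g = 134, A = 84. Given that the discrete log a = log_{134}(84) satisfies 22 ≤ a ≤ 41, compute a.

31

Compute 134^22 mod 223 = 62, then multiply by 134 repeatedly:
  134^22=62  134^23=57  134^24=56  134^25=145  134^26=29
  134^27=95  134^28=19  134^29=93  134^30=197  134^31=84
Found 84 at exponent 31.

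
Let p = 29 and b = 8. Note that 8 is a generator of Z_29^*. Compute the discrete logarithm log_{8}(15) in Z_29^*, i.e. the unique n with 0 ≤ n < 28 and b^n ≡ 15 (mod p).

9

Successive powers of 8 modulo 29:
  8^0=1  8^1=8  8^2=6  8^3=19  8^4=7  8^5=27
  8^6=13  8^7=17  8^8=20  8^9=15
So 8^9 ≡ 15 (mod 29), giving n = 9.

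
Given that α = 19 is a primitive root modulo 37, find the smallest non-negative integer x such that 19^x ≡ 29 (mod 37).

Successive powers of 19 modulo 37:
  19^0=1  19^1=19  19^2=28  19^3=14  19^4=7  19^5=22
  19^6=11  19^7=24  19^8=12  19^9=6  19^10=3  19^11=20
  19^12=10  19^13=5  19^14=21  19^15=29
So 19^15 ≡ 29 (mod 37), giving x = 15.

15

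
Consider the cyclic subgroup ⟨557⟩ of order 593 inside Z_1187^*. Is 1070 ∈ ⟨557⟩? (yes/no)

no

1070 ∈ ⟨557⟩ iff 1070^593 ≡ 1 (mod 1187), since |⟨557⟩| = 593.
1070^593 mod 1187 = 1186.
Since 1186 ≠ 1, 1070 does not lie in the subgroup.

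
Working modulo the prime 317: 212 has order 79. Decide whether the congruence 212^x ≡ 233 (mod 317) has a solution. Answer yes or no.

233 ∈ ⟨212⟩ iff 233^79 ≡ 1 (mod 317), since |⟨212⟩| = 79.
233^79 mod 317 = 114.
Since 114 ≠ 1, 233 does not lie in the subgroup.

no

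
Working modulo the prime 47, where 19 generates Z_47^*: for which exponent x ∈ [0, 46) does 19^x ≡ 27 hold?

Baby-step giant-step with m = ceil(sqrt(46)) = 7.
Baby table (19^j mod 47 for j=0..6):
  0:1  1:19  2:32  3:44  4:37  5:45  6:9
Giant step factor: 19^(-7) ≡ 11 (mod 47).
Scan 27·11^i mod 47 for i = 0, 1, …:
  i=0: 27   i=1: 15   i=2: 24   i=3: 29
  i=4: 37
Match at i=4, j=4: x = 4·7 + 4 = 32.

32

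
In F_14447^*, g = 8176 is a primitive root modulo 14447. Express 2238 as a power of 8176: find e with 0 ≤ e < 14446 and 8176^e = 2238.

Baby-step giant-step with m = ceil(sqrt(14446)) = 121.
Baby table (8176^j mod 14447 for j=0..120):
  0:1  1:8176  2:707  3:1632  4:8651  5:12511  6:5176  7:3713
  8:4341  9:10184  10:6323  11:5482  12:6238  13:3978  14:3931  15:9728
  16:5393  17:924  18:13290  19:3153  20:5480  21:4333  22:2564  23:667
  24:6873  25:9265  26:5019  27:5864  28:8918  29:14006  30:6134  31:6047
  32:2638  33:13364  34:1403  35:10  36:9525  37:7070  38:1873  39:14275
  40:9534  41:8419  42:8236  43:69  44:711  45:5442  46:11479  47:4592
  48:10886  49:10416  50:10598  51:10589  52:9240  53:2877  54:2636  55:11459
  56:14436  57:11193  58:6670  59:10942  60:5968  61:6849  62:852  63:2498
  64:10037  65:3552  66:2682  67:11933  68:3617  69:14030  70:100  71:8568
  72:12912  73:4283  74:12727  75:8658  76:11955  77:10125  78:690  79:7110
  80:11079  81:13661  82:2579  83:7731  84:3031  85:4851  86:4761  87:5718
  88:14323  89:11913  90:13461  91:14337  92:10801  93:8912  94:8291  95:1892
  96:10702  97:8520  98:10533  99:13688  100:6626  101:12373  102:3754  103:7276
  104:10277  105:1000  106:13445  107:13544  108:13936  109:11694  110:14345  111:3974
  112:121  113:6900  114:13312  115:9661  116:6587  117:11343  118:5075  119:1416
  120:5169
Giant step factor: 8176^(-121) ≡ 13293 (mod 14447).
Scan 2238·13293^i mod 14447 for i = 0, 1, …:
  i=0: 2238   i=1: 3361   i=2: 7649   i=3: 171
  i=4: 4924   i=5: 9822   i=6: 6307   i=7: 3010
  i=8: 8187   i=9: 540     …   i=100: 10717
  i=101: 13661
Match at i=101, j=81: e = 101·121 + 81 = 12302.

12302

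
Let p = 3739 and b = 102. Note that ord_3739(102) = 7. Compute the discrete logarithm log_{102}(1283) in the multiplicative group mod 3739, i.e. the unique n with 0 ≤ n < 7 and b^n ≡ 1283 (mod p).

6

Successive powers of 102 modulo 3739:
  102^0=1  102^1=102  102^2=2926  102^3=3071  102^4=2905  102^5=929
  102^6=1283
So 102^6 ≡ 1283 (mod 3739), giving n = 6.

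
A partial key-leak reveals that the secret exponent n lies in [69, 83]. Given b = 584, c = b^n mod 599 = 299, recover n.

73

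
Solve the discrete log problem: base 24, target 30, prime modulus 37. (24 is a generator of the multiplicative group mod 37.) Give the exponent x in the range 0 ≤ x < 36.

34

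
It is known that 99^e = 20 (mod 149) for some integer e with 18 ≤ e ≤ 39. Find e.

26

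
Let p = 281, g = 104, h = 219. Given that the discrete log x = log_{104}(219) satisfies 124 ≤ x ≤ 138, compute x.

Compute 104^124 mod 281 = 81, then multiply by 104 repeatedly:
  104^124=81  104^125=275  104^126=219
Found 219 at exponent 126.

126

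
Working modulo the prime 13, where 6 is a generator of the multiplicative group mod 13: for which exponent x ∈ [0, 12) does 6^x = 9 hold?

Successive powers of 6 modulo 13:
  6^0=1  6^1=6  6^2=10  6^3=8  6^4=9
So 6^4 ≡ 9 (mod 13), giving x = 4.

4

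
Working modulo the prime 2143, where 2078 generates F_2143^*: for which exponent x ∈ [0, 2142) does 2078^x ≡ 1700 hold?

Baby-step giant-step with m = ceil(sqrt(2142)) = 47.
Baby table (2078^j mod 2143 for j=0..46):
  0:1  1:2078  2:2082  3:1822  4:1578  5:294  6:177  7:1353
  8:2061  9:1044  10:716  11:606  12:1327  13:1608  14:487  15:490
  16:295  17:112  18:1292  19:1740  20:479  21:1010  22:783  23:537
  24:1526  25:1531  26:1206  27:901  28:1439  29:757  30:84  31:969
  32:1305  33:895  34:1829  35:1123  36:2010  37:73  38:1684  39:1976
  40:140  41:1615  42:32  43:63  44:191  45:443  46:1207
Giant step factor: 2078^(-47) ≡ 1961 (mod 2143).
Scan 1700·1961^i mod 2143 for i = 0, 1, …:
  i=0: 1700   i=1: 1335   i=2: 1332   i=3: 1878
  i=4: 1084   i=5: 2011   i=6: 451   i=7: 1495
  i=8: 71   i=9: 2079     …   i=22: 194
  i=23: 1123
Match at i=23, j=35: x = 23·47 + 35 = 1116.

1116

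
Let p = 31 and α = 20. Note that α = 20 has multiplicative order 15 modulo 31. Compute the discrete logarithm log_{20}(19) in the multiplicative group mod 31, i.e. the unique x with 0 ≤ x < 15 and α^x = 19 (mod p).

Successive powers of 20 modulo 31:
  20^0=1  20^1=20  20^2=28  20^3=2  20^4=9  20^5=25
  20^6=4  20^7=18  20^8=19
So 20^8 ≡ 19 (mod 31), giving x = 8.

8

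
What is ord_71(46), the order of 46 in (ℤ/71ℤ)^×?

The order of 46 must divide p − 1 = 70 = 2 · 5 · 7.
Divisors: 1, 2, 5, 7, 10, 14, 35, 70.
Check each in increasing order: 46^1 ≡ 46;  46^2 ≡ 57;  46^5 ≡ 70;  46^7 ≡ 14;  46^10 ≡ 1.
Smallest exponent giving 1 is 10.

10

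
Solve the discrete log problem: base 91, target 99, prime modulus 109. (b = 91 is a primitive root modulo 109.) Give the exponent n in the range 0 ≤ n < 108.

29

Successive powers of 91 modulo 109:
  91^0=1  91^1=91  91^2=106  91^3=54  91^4=9  91^5=56
  91^6=82  91^7=50  91^8=81  91^9=68  91^10=84  91^11=14
  91^12=75  91^13=67  91^14=102  91^15=17  91^16=21  91^17=58
  91^18=46  91^19=44  91^20=80  91^21=86  91^22=87  91^23=69
  91^24=66  91^25=11  91^26=20  91^27=76  91^28=49  91^29=99
So 91^29 ≡ 99 (mod 109), giving n = 29.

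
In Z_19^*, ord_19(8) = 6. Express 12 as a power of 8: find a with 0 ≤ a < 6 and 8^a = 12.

Successive powers of 8 modulo 19:
  8^0=1  8^1=8  8^2=7  8^3=18  8^4=11  8^5=12
So 8^5 ≡ 12 (mod 19), giving a = 5.

5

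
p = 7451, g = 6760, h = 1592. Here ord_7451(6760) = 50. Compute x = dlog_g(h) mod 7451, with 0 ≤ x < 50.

Baby-step giant-step with m = ceil(sqrt(50)) = 8.
Baby table (6760^j mod 7451 for j=0..7):
  0:1  1:6760  2:617  3:5811  4:688  5:1456  6:7240  7:4232
Giant step factor: 6760^(-8) ≡ 1124 (mod 7451).
Scan 1592·1124^i mod 7451 for i = 0, 1, …:
  i=0: 1592   i=1: 1168   i=2: 1456
Match at i=2, j=5: x = 2·8 + 5 = 21.

21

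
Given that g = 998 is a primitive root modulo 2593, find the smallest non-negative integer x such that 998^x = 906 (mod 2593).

1007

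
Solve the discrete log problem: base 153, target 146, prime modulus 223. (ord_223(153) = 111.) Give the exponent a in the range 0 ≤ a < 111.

Baby-step giant-step with m = ceil(sqrt(111)) = 11.
Baby table (153^j mod 223 for j=0..10):
  0:1  1:153  2:217  3:197  4:36  5:156  6:7  7:179
  8:181  9:41  10:29
Giant step factor: 153^(-11) ≡ 126 (mod 223).
Scan 146·126^i mod 223 for i = 0, 1, …:
  i=0: 146   i=1: 110   i=2: 34   i=3: 47
  i=4: 124   i=5: 14   i=6: 203   i=7: 156
Match at i=7, j=5: a = 7·11 + 5 = 82.

82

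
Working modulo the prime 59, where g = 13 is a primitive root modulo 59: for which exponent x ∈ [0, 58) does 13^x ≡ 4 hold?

40

Baby-step giant-step with m = ceil(sqrt(58)) = 8.
Baby table (13^j mod 59 for j=0..7):
  0:1  1:13  2:51  3:14  4:5  5:6  6:19  7:11
Giant step factor: 13^(-8) ≡ 26 (mod 59).
Scan 4·26^i mod 59 for i = 0, 1, …:
  i=0: 4   i=1: 45   i=2: 49   i=3: 35
  i=4: 25   i=5: 1
Match at i=5, j=0: x = 5·8 + 0 = 40.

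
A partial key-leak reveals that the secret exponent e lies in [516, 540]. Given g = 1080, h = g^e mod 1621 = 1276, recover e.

Compute 1080^516 mod 1621 = 1328, then multiply by 1080 repeatedly:
  1080^516=1328  1080^517=1276
Found 1276 at exponent 517.

517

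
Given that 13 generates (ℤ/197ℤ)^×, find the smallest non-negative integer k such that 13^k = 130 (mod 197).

Baby-step giant-step with m = ceil(sqrt(196)) = 14.
Baby table (13^j mod 197 for j=0..13):
  0:1  1:13  2:169  3:30  4:193  5:145  6:112  7:77
  8:16  9:11  10:143  11:86  12:133  13:153
Giant step factor: 13^(-14) ≡ 83 (mod 197).
Scan 130·83^i mod 197 for i = 0, 1, …:
  i=0: 130   i=1: 152   i=2: 8   i=3: 73
  i=4: 149   i=5: 153
Match at i=5, j=13: k = 5·14 + 13 = 83.

83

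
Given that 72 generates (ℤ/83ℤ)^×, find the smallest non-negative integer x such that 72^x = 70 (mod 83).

22

Successive powers of 72 modulo 83:
  72^0=1  72^1=72  72^2=38  72^3=80  72^4=33  72^5=52
  72^6=9  72^7=67  72^8=10  72^9=56  72^10=48  72^11=53
  72^12=81  72^13=22  72^14=7  72^15=6  72^16=17  72^17=62
  72^18=65  72^19=32  72^20=63  72^21=54  72^22=70
So 72^22 ≡ 70 (mod 83), giving x = 22.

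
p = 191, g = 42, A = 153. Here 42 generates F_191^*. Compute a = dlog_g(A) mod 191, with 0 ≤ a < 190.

Baby-step giant-step with m = ceil(sqrt(190)) = 14.
Baby table (42^j mod 191 for j=0..13):
  0:1  1:42  2:45  3:171  4:115  5:55  6:18  7:183
  8:46  9:22  10:160  11:35  12:133  13:47
Giant step factor: 42^(-14) ≡ 3 (mod 191).
Scan 153·3^i mod 191 for i = 0, 1, …:
  i=0: 153   i=1: 77   i=2: 40   i=3: 120
  i=4: 169   i=5: 125   i=6: 184   i=7: 170
  i=8: 128   i=9: 2   i=10: 6   i=11: 18
Match at i=11, j=6: a = 11·14 + 6 = 160.

160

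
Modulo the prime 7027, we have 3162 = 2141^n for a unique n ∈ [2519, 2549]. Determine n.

2543

Compute 2141^2519 mod 7027 = 3427, then multiply by 2141 repeatedly:
  2141^2519=3427  2141^2520=1019  2141^2521=3309  2141^2522=1353  2141^2523=1649
  2141^2524=2955  2141^2525=2355  2141^2526=3696  2141^2527=734  2141^2528=4473
  2141^2529=5919  2141^2530=2898  2141^2531=6804  2141^2532=393  2141^2533=5200
  2141^2534=2432  2141^2535=6932  2141^2536=388  2141^2537=1522  2141^2538=5101
  2141^2539=1283  2141^2540=6373  2141^2541=5186  2141^2542=566  2141^2543=3162
Found 3162 at exponent 2543.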